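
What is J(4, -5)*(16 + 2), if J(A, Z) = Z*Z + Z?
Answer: 360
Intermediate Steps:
J(A, Z) = Z + Z**2 (J(A, Z) = Z**2 + Z = Z + Z**2)
J(4, -5)*(16 + 2) = (-5*(1 - 5))*(16 + 2) = -5*(-4)*18 = 20*18 = 360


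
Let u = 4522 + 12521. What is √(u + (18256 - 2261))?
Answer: √33038 ≈ 181.76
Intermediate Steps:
u = 17043
√(u + (18256 - 2261)) = √(17043 + (18256 - 2261)) = √(17043 + 15995) = √33038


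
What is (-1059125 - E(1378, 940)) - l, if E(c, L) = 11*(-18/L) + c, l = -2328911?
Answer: 596151859/470 ≈ 1.2684e+6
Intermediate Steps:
E(c, L) = c - 198/L (E(c, L) = -198/L + c = c - 198/L)
(-1059125 - E(1378, 940)) - l = (-1059125 - (1378 - 198/940)) - 1*(-2328911) = (-1059125 - (1378 - 198*1/940)) + 2328911 = (-1059125 - (1378 - 99/470)) + 2328911 = (-1059125 - 1*647561/470) + 2328911 = (-1059125 - 647561/470) + 2328911 = -498436311/470 + 2328911 = 596151859/470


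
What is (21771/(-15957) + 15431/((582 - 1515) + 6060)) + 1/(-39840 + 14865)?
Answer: 13834842077/8408408175 ≈ 1.6454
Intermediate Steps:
(21771/(-15957) + 15431/((582 - 1515) + 6060)) + 1/(-39840 + 14865) = (21771*(-1/15957) + 15431/(-933 + 6060)) + 1/(-24975) = (-2419/1773 + 15431/5127) - 1/24975 = 4985650/3030057 - 1/24975 = 13834842077/8408408175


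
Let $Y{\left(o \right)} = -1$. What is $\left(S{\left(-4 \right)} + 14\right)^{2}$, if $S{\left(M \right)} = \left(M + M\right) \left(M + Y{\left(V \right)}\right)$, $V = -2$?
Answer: $2916$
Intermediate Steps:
$S{\left(M \right)} = 2 M \left(-1 + M\right)$ ($S{\left(M \right)} = \left(M + M\right) \left(M - 1\right) = 2 M \left(-1 + M\right)$)
$\left(S{\left(-4 \right)} + 14\right)^{2} = \left(2 \left(-4\right) \left(-1 - 4\right) + 14\right)^{2} = \left(2 \left(-4\right) \left(-5\right) + 14\right)^{2} = \left(40 + 14\right)^{2} = 54^{2} = 2916$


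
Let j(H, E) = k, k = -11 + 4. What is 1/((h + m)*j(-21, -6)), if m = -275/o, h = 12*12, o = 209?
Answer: -19/18977 ≈ -0.0010012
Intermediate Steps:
k = -7
h = 144
j(H, E) = -7
m = -25/19 (m = -275/209 = -275*1/209 = -25/19 ≈ -1.3158)
1/((h + m)*j(-21, -6)) = 1/((144 - 25/19)*(-7)) = 1/((2711/19)*(-7)) = 1/(-18977/19) = -19/18977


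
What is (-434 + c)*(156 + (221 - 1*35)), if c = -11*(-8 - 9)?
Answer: -84474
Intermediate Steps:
c = 187 (c = -11*(-17) = 187)
(-434 + c)*(156 + (221 - 1*35)) = (-434 + 187)*(156 + (221 - 1*35)) = -247*(156 + (221 - 35)) = -247*(156 + 186) = -247*342 = -84474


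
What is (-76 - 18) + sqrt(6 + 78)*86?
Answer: -94 + 172*sqrt(21) ≈ 694.20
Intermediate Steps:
(-76 - 18) + sqrt(6 + 78)*86 = -94 + sqrt(84)*86 = -94 + (2*sqrt(21))*86 = -94 + 172*sqrt(21)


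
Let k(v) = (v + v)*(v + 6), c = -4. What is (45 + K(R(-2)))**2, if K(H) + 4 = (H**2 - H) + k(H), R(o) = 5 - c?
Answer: 146689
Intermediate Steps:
R(o) = 9 (R(o) = 5 - 1*(-4) = 5 + 4 = 9)
k(v) = 2*v*(6 + v) (k(v) = (2*v)*(6 + v) = 2*v*(6 + v))
K(H) = -4 + H**2 - H + 2*H*(6 + H) (K(H) = -4 + ((H**2 - H) + 2*H*(6 + H)) = -4 + (H**2 - H + 2*H*(6 + H)) = -4 + H**2 - H + 2*H*(6 + H))
(45 + K(R(-2)))**2 = (45 + (-4 + 3*9**2 + 11*9))**2 = (45 + (-4 + 3*81 + 99))**2 = (45 + (-4 + 243 + 99))**2 = (45 + 338)**2 = 383**2 = 146689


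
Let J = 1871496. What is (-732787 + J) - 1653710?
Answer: -515001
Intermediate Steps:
(-732787 + J) - 1653710 = (-732787 + 1871496) - 1653710 = 1138709 - 1653710 = -515001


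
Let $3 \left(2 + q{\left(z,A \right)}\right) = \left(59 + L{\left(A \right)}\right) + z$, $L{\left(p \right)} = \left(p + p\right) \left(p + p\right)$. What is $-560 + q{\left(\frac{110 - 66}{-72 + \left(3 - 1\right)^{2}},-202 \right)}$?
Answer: $\frac{2747002}{51} \approx 53863.0$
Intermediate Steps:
$L{\left(p \right)} = 4 p^{2}$ ($L{\left(p \right)} = 2 p 2 p = 4 p^{2}$)
$q{\left(z,A \right)} = \frac{53}{3} + \frac{z}{3} + \frac{4 A^{2}}{3}$ ($q{\left(z,A \right)} = -2 + \frac{\left(59 + 4 A^{2}\right) + z}{3} = -2 + \frac{59 + z + 4 A^{2}}{3} = -2 + \left(\frac{59}{3} + \frac{z}{3} + \frac{4 A^{2}}{3}\right) = \frac{53}{3} + \frac{z}{3} + \frac{4 A^{2}}{3}$)
$-560 + q{\left(\frac{110 - 66}{-72 + \left(3 - 1\right)^{2}},-202 \right)} = -560 + \left(\frac{53}{3} + \frac{\left(110 - 66\right) \frac{1}{-72 + \left(3 - 1\right)^{2}}}{3} + \frac{4 \left(-202\right)^{2}}{3}\right) = -560 + \left(\frac{53}{3} + \frac{44 \frac{1}{-72 + 2^{2}}}{3} + \frac{4}{3} \cdot 40804\right) = -560 + \left(\frac{53}{3} + \frac{44 \frac{1}{-72 + 4}}{3} + \frac{163216}{3}\right) = -560 + \left(\frac{53}{3} + \frac{44 \frac{1}{-68}}{3} + \frac{163216}{3}\right) = -560 + \left(\frac{53}{3} + \frac{44 \left(- \frac{1}{68}\right)}{3} + \frac{163216}{3}\right) = -560 + \left(\frac{53}{3} + \frac{1}{3} \left(- \frac{11}{17}\right) + \frac{163216}{3}\right) = -560 + \left(\frac{53}{3} - \frac{11}{51} + \frac{163216}{3}\right) = -560 + \frac{2775562}{51} = \frac{2747002}{51}$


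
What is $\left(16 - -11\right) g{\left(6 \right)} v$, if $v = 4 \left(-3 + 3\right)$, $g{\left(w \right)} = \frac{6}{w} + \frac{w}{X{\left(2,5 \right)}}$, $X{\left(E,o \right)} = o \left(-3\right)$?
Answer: $0$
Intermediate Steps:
$X{\left(E,o \right)} = - 3 o$
$g{\left(w \right)} = \frac{6}{w} - \frac{w}{15}$ ($g{\left(w \right)} = \frac{6}{w} + \frac{w}{\left(-3\right) 5} = \frac{6}{w} + \frac{w}{-15} = \frac{6}{w} + w \left(- \frac{1}{15}\right) = \frac{6}{w} - \frac{w}{15}$)
$v = 0$ ($v = 4 \cdot 0 = 0$)
$\left(16 - -11\right) g{\left(6 \right)} v = \left(16 - -11\right) \left(\frac{6}{6} - \frac{2}{5}\right) 0 = \left(16 + 11\right) \left(6 \cdot \frac{1}{6} - \frac{2}{5}\right) 0 = 27 \left(1 - \frac{2}{5}\right) 0 = 27 \cdot \frac{3}{5} \cdot 0 = \frac{81}{5} \cdot 0 = 0$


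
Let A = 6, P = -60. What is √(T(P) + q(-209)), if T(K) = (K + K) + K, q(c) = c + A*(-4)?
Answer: I*√413 ≈ 20.322*I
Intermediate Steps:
q(c) = -24 + c (q(c) = c + 6*(-4) = c - 24 = -24 + c)
T(K) = 3*K (T(K) = 2*K + K = 3*K)
√(T(P) + q(-209)) = √(3*(-60) + (-24 - 209)) = √(-180 - 233) = √(-413) = I*√413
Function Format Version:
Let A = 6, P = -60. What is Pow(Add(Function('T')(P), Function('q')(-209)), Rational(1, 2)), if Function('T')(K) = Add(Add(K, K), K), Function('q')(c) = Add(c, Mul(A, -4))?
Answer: Mul(I, Pow(413, Rational(1, 2))) ≈ Mul(20.322, I)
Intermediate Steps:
Function('q')(c) = Add(-24, c) (Function('q')(c) = Add(c, Mul(6, -4)) = Add(c, -24) = Add(-24, c))
Function('T')(K) = Mul(3, K) (Function('T')(K) = Add(Mul(2, K), K) = Mul(3, K))
Pow(Add(Function('T')(P), Function('q')(-209)), Rational(1, 2)) = Pow(Add(Mul(3, -60), Add(-24, -209)), Rational(1, 2)) = Pow(Add(-180, -233), Rational(1, 2)) = Pow(-413, Rational(1, 2)) = Mul(I, Pow(413, Rational(1, 2)))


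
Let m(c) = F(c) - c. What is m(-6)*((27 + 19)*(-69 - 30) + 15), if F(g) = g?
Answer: 0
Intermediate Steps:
m(c) = 0 (m(c) = c - c = 0)
m(-6)*((27 + 19)*(-69 - 30) + 15) = 0*((27 + 19)*(-69 - 30) + 15) = 0*(46*(-99) + 15) = 0*(-4554 + 15) = 0*(-4539) = 0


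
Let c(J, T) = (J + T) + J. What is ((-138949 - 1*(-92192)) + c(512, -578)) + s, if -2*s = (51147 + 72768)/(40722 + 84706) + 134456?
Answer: -28482063299/250856 ≈ -1.1354e+5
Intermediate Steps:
c(J, T) = T + 2*J
s = -16864671083/250856 (s = -((51147 + 72768)/(40722 + 84706) + 134456)/2 = -(123915/125428 + 134456)/2 = -½*16864671083/125428 = -16864671083/250856 ≈ -67229.)
((-138949 - 1*(-92192)) + c(512, -578)) + s = ((-138949 - 1*(-92192)) + (-578 + 2*512)) - 16864671083/250856 = ((-138949 + 92192) + (-578 + 1024)) - 16864671083/250856 = (-46757 + 446) - 16864671083/250856 = -46311 - 16864671083/250856 = -28482063299/250856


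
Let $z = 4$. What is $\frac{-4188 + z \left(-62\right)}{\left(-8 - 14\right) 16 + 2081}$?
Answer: $- \frac{4436}{1729} \approx -2.5656$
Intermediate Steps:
$\frac{-4188 + z \left(-62\right)}{\left(-8 - 14\right) 16 + 2081} = \frac{-4188 + 4 \left(-62\right)}{\left(-8 - 14\right) 16 + 2081} = \frac{-4188 - 248}{\left(-22\right) 16 + 2081} = - \frac{4436}{-352 + 2081} = - \frac{4436}{1729}$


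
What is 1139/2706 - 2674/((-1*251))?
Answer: 7521733/679206 ≈ 11.074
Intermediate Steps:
1139/2706 - 2674/((-1*251)) = 1139*(1/2706) - 2674/(-251) = 1139/2706 - 2674*(-1/251) = 1139/2706 + 2674/251 = 7521733/679206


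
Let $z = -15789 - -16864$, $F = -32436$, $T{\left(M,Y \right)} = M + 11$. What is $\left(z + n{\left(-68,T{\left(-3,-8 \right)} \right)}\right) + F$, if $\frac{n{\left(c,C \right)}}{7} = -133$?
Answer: $-32292$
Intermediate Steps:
$T{\left(M,Y \right)} = 11 + M$
$n{\left(c,C \right)} = -931$ ($n{\left(c,C \right)} = 7 \left(-133\right) = -931$)
$z = 1075$ ($z = -15789 + 16864 = 1075$)
$\left(z + n{\left(-68,T{\left(-3,-8 \right)} \right)}\right) + F = \left(1075 - 931\right) - 32436 = 144 - 32436 = -32292$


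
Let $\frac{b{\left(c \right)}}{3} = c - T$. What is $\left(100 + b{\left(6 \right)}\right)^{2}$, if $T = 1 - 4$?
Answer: $16129$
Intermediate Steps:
$T = -3$
$b{\left(c \right)} = 9 + 3 c$ ($b{\left(c \right)} = 3 \left(c - -3\right) = 3 \left(c + 3\right) = 3 \left(3 + c\right) = 9 + 3 c$)
$\left(100 + b{\left(6 \right)}\right)^{2} = \left(100 + \left(9 + 3 \cdot 6\right)\right)^{2} = \left(100 + \left(9 + 18\right)\right)^{2} = \left(100 + 27\right)^{2} = 127^{2} = 16129$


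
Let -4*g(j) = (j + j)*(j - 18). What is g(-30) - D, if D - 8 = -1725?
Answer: 997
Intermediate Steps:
D = -1717 (D = 8 - 1725 = -1717)
g(j) = -j*(-18 + j)/2 (g(j) = -(j + j)*(j - 18)/4 = -2*j*(-18 + j)/4 = -j*(-18 + j)/2)
g(-30) - D = (½)*(-30)*(18 - 1*(-30)) - 1*(-1717) = (½)*(-30)*(18 + 30) + 1717 = (½)*(-30)*48 + 1717 = -720 + 1717 = 997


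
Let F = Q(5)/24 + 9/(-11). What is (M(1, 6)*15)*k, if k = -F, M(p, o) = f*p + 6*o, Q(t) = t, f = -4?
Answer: 3220/11 ≈ 292.73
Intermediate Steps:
F = -161/264 (F = 5/24 + 9/(-11) = 5*(1/24) + 9*(-1/11) = 5/24 - 9/11 = -161/264 ≈ -0.60985)
M(p, o) = -4*p + 6*o
k = 161/264 (k = -1*(-161/264) = 161/264 ≈ 0.60985)
(M(1, 6)*15)*k = ((-4*1 + 6*6)*15)*(161/264) = ((-4 + 36)*15)*(161/264) = (32*15)*(161/264) = 480*(161/264) = 3220/11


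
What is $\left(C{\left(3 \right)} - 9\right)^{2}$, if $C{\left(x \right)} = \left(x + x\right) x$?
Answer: $81$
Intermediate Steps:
$C{\left(x \right)} = 2 x^{2}$ ($C{\left(x \right)} = 2 x x = 2 x^{2}$)
$\left(C{\left(3 \right)} - 9\right)^{2} = \left(2 \cdot 3^{2} - 9\right)^{2} = \left(2 \cdot 9 - 9\right)^{2} = \left(18 - 9\right)^{2} = 9^{2} = 81$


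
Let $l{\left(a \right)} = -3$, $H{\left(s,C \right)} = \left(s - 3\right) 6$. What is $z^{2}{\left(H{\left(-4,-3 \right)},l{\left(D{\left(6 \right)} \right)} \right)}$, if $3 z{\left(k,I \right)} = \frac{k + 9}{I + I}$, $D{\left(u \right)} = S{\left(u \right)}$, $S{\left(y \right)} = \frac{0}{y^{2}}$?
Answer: $\frac{121}{36} \approx 3.3611$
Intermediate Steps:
$S{\left(y \right)} = 0$ ($S{\left(y \right)} = \frac{0}{y^{2}} = 0$)
$H{\left(s,C \right)} = -18 + 6 s$ ($H{\left(s,C \right)} = \left(-3 + s\right) 6 = -18 + 6 s$)
$D{\left(u \right)} = 0$
$z{\left(k,I \right)} = \frac{9 + k}{6 I}$ ($z{\left(k,I \right)} = \frac{\left(k + 9\right) \frac{1}{I + I}}{3} = \frac{\left(9 + k\right) \frac{1}{2 I}}{3} = \frac{\frac{1}{2} \frac{1}{I} \left(9 + k\right)}{3} = \frac{9 + k}{6 I}$)
$z^{2}{\left(H{\left(-4,-3 \right)},l{\left(D{\left(6 \right)} \right)} \right)} = \left(\frac{9 + \left(-18 + 6 \left(-4\right)\right)}{6 \left(-3\right)}\right)^{2} = \left(\frac{1}{6} \left(- \frac{1}{3}\right) \left(9 - 42\right)\right)^{2} = \left(\frac{1}{6} \left(- \frac{1}{3}\right) \left(-33\right)\right)^{2} = \left(\frac{11}{6}\right)^{2} = \frac{121}{36}$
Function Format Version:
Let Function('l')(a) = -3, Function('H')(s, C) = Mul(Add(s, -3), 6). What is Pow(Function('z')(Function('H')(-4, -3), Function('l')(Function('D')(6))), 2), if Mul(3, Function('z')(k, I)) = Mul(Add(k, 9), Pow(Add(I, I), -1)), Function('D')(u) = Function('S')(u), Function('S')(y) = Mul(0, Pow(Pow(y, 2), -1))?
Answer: Rational(121, 36) ≈ 3.3611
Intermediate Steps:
Function('S')(y) = 0 (Function('S')(y) = Mul(0, Pow(y, -2)) = 0)
Function('H')(s, C) = Add(-18, Mul(6, s)) (Function('H')(s, C) = Mul(Add(-3, s), 6) = Add(-18, Mul(6, s)))
Function('D')(u) = 0
Function('z')(k, I) = Mul(Rational(1, 6), Pow(I, -1), Add(9, k)) (Function('z')(k, I) = Mul(Rational(1, 3), Mul(Add(k, 9), Pow(Add(I, I), -1))) = Mul(Rational(1, 3), Mul(Add(9, k), Pow(Mul(2, I), -1))) = Mul(Rational(1, 3), Mul(Add(9, k), Mul(Rational(1, 2), Pow(I, -1)))) = Mul(Rational(1, 3), Mul(Rational(1, 2), Pow(I, -1), Add(9, k))) = Mul(Rational(1, 6), Pow(I, -1), Add(9, k)))
Pow(Function('z')(Function('H')(-4, -3), Function('l')(Function('D')(6))), 2) = Pow(Mul(Rational(1, 6), Pow(-3, -1), Add(9, Add(-18, Mul(6, -4)))), 2) = Pow(Mul(Rational(1, 6), Rational(-1, 3), Add(9, Add(-18, -24))), 2) = Pow(Mul(Rational(1, 6), Rational(-1, 3), Add(9, -42)), 2) = Pow(Mul(Rational(1, 6), Rational(-1, 3), -33), 2) = Pow(Rational(11, 6), 2) = Rational(121, 36)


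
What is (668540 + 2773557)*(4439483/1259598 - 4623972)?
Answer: -20047948210586711981/1259598 ≈ -1.5916e+13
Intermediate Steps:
(668540 + 2773557)*(4439483/1259598 - 4623972) = 3442097*(4439483*(1/1259598) - 4623972) = 3442097*(4439483/1259598 - 4623972) = 3442097*(-5824341443773/1259598) = -20047948210586711981/1259598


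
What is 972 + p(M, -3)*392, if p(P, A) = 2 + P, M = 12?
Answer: 6460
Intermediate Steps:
972 + p(M, -3)*392 = 972 + (2 + 12)*392 = 972 + 14*392 = 972 + 5488 = 6460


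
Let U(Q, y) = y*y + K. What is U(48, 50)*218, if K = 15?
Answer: 548270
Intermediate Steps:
U(Q, y) = 15 + y² (U(Q, y) = y*y + 15 = y² + 15 = 15 + y²)
U(48, 50)*218 = (15 + 50²)*218 = (15 + 2500)*218 = 2515*218 = 548270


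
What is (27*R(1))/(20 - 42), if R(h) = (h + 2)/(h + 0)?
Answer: -81/22 ≈ -3.6818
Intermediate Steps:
R(h) = (2 + h)/h
(27*R(1))/(20 - 42) = (27*((2 + 1)/1))/(20 - 42) = (27*(1*3))/(-22) = (27*3)*(-1/22) = 81*(-1/22) = -81/22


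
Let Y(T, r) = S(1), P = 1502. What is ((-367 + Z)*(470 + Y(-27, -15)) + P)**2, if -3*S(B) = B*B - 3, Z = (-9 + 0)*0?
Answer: 263885635204/9 ≈ 2.9321e+10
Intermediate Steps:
Z = 0 (Z = -9*0 = 0)
S(B) = 1 - B**2/3 (S(B) = -(B*B - 3)/3 = -(B**2 - 3)/3 = -(-3 + B**2)/3 = 1 - B**2/3)
Y(T, r) = 2/3 (Y(T, r) = 1 - 1/3*1**2 = 1 - 1/3*1 = 1 - 1/3 = 2/3)
((-367 + Z)*(470 + Y(-27, -15)) + P)**2 = ((-367 + 0)*(470 + 2/3) + 1502)**2 = (-367*1412/3 + 1502)**2 = (-518204/3 + 1502)**2 = (-513698/3)**2 = 263885635204/9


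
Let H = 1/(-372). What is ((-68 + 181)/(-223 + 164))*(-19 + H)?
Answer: 798797/21948 ≈ 36.395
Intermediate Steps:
H = -1/372 ≈ -0.0026882
((-68 + 181)/(-223 + 164))*(-19 + H) = ((-68 + 181)/(-223 + 164))*(-19 - 1/372) = (113/(-59))*(-7069/372) = (113*(-1/59))*(-7069/372) = -113/59*(-7069/372) = 798797/21948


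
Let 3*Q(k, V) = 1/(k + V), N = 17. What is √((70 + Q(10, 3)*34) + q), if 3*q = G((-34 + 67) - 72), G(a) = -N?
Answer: √99177/39 ≈ 8.0750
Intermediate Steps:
G(a) = -17 (G(a) = -1*17 = -17)
Q(k, V) = 1/(3*(V + k)) (Q(k, V) = 1/(3*(k + V)) = 1/(3*(V + k)))
q = -17/3 (q = (⅓)*(-17) = -17/3 ≈ -5.6667)
√((70 + Q(10, 3)*34) + q) = √((70 + (1/(3*(3 + 10)))*34) - 17/3) = √((70 + ((⅓)/13)*34) - 17/3) = √((70 + ((⅓)*(1/13))*34) - 17/3) = √((70 + (1/39)*34) - 17/3) = √((70 + 34/39) - 17/3) = √(2764/39 - 17/3) = √(2543/39) = √99177/39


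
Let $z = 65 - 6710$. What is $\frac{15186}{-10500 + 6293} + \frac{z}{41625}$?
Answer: $- \frac{44004851}{11674425} \approx -3.7693$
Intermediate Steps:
$z = -6645$ ($z = 65 - 6710 = -6645$)
$\frac{15186}{-10500 + 6293} + \frac{z}{41625} = \frac{15186}{-10500 + 6293} - \frac{6645}{41625} = \frac{15186}{-4207} - \frac{443}{2775} = 15186 \left(- \frac{1}{4207}\right) - \frac{443}{2775} = - \frac{15186}{4207} - \frac{443}{2775} = - \frac{44004851}{11674425}$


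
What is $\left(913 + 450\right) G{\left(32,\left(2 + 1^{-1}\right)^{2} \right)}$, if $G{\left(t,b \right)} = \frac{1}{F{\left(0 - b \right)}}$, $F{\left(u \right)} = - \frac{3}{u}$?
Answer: $4089$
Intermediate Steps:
$G{\left(t,b \right)} = \frac{b}{3}$ ($G{\left(t,b \right)} = \frac{1}{\left(-3\right) \frac{1}{0 - b}} = \frac{1}{\left(-3\right) \frac{1}{\left(-1\right) b}} = \frac{1}{\left(-3\right) \left(- \frac{1}{b}\right)} = \frac{1}{3 \frac{1}{b}} = \frac{b}{3}$)
$\left(913 + 450\right) G{\left(32,\left(2 + 1^{-1}\right)^{2} \right)} = \left(913 + 450\right) \frac{\left(2 + 1^{-1}\right)^{2}}{3} = 1363 \frac{\left(2 + 1\right)^{2}}{3} = 1363 \frac{3^{2}}{3} = 1363 \cdot \frac{1}{3} \cdot 9 = 1363 \cdot 3 = 4089$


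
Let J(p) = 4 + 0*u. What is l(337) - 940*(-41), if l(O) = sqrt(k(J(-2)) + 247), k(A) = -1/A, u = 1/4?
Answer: 38540 + sqrt(987)/2 ≈ 38556.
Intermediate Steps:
u = 1/4 ≈ 0.25000
J(p) = 4 (J(p) = 4 + 0*(1/4) = 4 + 0 = 4)
l(O) = sqrt(987)/2 (l(O) = sqrt(-1/4 + 247) = sqrt(987/4) = sqrt(987)/2)
l(337) - 940*(-41) = sqrt(987)/2 - 940*(-41) = sqrt(987)/2 - 1*(-38540) = sqrt(987)/2 + 38540 = 38540 + sqrt(987)/2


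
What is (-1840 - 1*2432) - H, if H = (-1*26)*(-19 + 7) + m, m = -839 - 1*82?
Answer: -3663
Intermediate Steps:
m = -921 (m = -839 - 82 = -921)
H = -609 (H = (-1*26)*(-19 + 7) - 921 = -26*(-12) - 921 = 312 - 921 = -609)
(-1840 - 1*2432) - H = (-1840 - 1*2432) - 1*(-609) = (-1840 - 2432) + 609 = -4272 + 609 = -3663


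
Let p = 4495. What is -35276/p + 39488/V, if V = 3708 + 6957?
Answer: -39743996/9587835 ≈ -4.1452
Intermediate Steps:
V = 10665
-35276/p + 39488/V = -35276/4495 + 39488/10665 = -39743996/9587835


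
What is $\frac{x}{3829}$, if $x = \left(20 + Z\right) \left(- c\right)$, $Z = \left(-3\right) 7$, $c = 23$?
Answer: $\frac{23}{3829} \approx 0.0060068$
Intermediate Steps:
$Z = -21$
$x = 23$ ($x = \left(20 - 21\right) \left(\left(-1\right) 23\right) = \left(-1\right) \left(-23\right) = 23$)
$\frac{x}{3829} = \frac{23}{3829}$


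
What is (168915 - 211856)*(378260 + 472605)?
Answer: -36536993965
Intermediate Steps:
(168915 - 211856)*(378260 + 472605) = -42941*850865 = -36536993965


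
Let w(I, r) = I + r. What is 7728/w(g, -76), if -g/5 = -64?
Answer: 1932/61 ≈ 31.672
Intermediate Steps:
g = 320 (g = -5*(-64) = 320)
7728/w(g, -76) = 7728/(320 - 76) = 7728/244 = 7728*(1/244) = 1932/61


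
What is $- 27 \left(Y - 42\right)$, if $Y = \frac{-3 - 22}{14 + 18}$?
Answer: $\frac{36963}{32} \approx 1155.1$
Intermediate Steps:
$Y = - \frac{25}{32} \approx -0.78125$
$- 27 \left(Y - 42\right) = - 27 \left(- \frac{25}{32} - 42\right) = \left(-27\right) \left(- \frac{1369}{32}\right) = \frac{36963}{32}$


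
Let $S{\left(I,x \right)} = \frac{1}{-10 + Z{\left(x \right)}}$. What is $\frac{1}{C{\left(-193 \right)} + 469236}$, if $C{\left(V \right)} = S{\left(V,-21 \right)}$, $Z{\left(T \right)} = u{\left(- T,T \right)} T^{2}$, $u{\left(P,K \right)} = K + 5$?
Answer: $\frac{7066}{3315621575} \approx 2.1311 \cdot 10^{-6}$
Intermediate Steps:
$u{\left(P,K \right)} = 5 + K$
$Z{\left(T \right)} = T^{2} \left(5 + T\right)$ ($Z{\left(T \right)} = \left(5 + T\right) T^{2} = T^{2} \left(5 + T\right)$)
$S{\left(I,x \right)} = \frac{1}{-10 + x^{2} \left(5 + x\right)}$
$C{\left(V \right)} = - \frac{1}{7066}$ ($C{\left(V \right)} = \frac{1}{-10 + \left(-21\right)^{2} \left(5 - 21\right)} = \frac{1}{-10 + 441 \left(-16\right)} = \frac{1}{-10 - 7056} = \frac{1}{-7066} = - \frac{1}{7066}$)
$\frac{1}{C{\left(-193 \right)} + 469236} = \frac{1}{- \frac{1}{7066} + 469236} = \frac{1}{\frac{3315621575}{7066}} = \frac{7066}{3315621575}$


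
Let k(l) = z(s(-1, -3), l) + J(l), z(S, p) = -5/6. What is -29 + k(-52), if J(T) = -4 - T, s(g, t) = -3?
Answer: 109/6 ≈ 18.167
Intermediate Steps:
z(S, p) = -5/6 (z(S, p) = -5*1/6 = -5/6)
k(l) = -29/6 - l (k(l) = -5/6 + (-4 - l) = -29/6 - l)
-29 + k(-52) = -29 + (-29/6 - 1*(-52)) = -29 + (-29/6 + 52) = -29 + 283/6 = 109/6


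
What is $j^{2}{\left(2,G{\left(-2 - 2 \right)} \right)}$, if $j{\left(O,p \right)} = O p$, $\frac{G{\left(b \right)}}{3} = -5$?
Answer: $900$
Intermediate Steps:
$G{\left(b \right)} = -15$ ($G{\left(b \right)} = 3 \left(-5\right) = -15$)
$j^{2}{\left(2,G{\left(-2 - 2 \right)} \right)} = \left(2 \left(-15\right)\right)^{2} = \left(-30\right)^{2} = 900$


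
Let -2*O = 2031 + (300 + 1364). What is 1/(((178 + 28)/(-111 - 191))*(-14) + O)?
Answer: -302/555061 ≈ -0.00054408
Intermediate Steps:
O = -3695/2 (O = -(2031 + (300 + 1364))/2 = -(2031 + 1664)/2 = -½*3695 = -3695/2 ≈ -1847.5)
1/(((178 + 28)/(-111 - 191))*(-14) + O) = 1/(((178 + 28)/(-111 - 191))*(-14) - 3695/2) = 1/((206/(-302))*(-14) - 3695/2) = 1/((206*(-1/302))*(-14) - 3695/2) = 1/(-103/151*(-14) - 3695/2) = 1/(1442/151 - 3695/2) = 1/(-555061/302) = -302/555061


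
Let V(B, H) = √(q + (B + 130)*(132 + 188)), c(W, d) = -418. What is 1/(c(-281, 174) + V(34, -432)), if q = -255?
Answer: -418/122499 - 5*√2089/122499 ≈ -0.0052778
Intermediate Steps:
V(B, H) = √(41345 + 320*B) (V(B, H) = √(-255 + (B + 130)*(132 + 188)) = √(-255 + (130 + B)*320) = √(-255 + (41600 + 320*B)) = √(41345 + 320*B))
1/(c(-281, 174) + V(34, -432)) = 1/(-418 + √(41345 + 320*34)) = 1/(-418 + √(41345 + 10880)) = 1/(-418 + √52225) = 1/(-418 + 5*√2089)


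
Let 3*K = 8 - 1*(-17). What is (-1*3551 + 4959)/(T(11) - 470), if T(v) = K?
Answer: -4224/1385 ≈ -3.0498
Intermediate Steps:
K = 25/3 (K = (8 - 1*(-17))/3 = (8 + 17)/3 = (⅓)*25 = 25/3 ≈ 8.3333)
T(v) = 25/3
(-1*3551 + 4959)/(T(11) - 470) = (-1*3551 + 4959)/(25/3 - 470) = (-3551 + 4959)/(-1385/3) = 1408*(-3/1385) = -4224/1385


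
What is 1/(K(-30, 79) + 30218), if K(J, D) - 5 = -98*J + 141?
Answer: 1/33304 ≈ 3.0026e-5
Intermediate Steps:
K(J, D) = 146 - 98*J (K(J, D) = 5 + (-98*J + 141) = 5 + (141 - 98*J) = 146 - 98*J)
1/(K(-30, 79) + 30218) = 1/((146 - 98*(-30)) + 30218) = 1/((146 + 2940) + 30218) = 1/(3086 + 30218) = 1/33304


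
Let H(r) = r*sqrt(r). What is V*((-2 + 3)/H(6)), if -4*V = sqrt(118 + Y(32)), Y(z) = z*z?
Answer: -sqrt(1713)/72 ≈ -0.57484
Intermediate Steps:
Y(z) = z**2
H(r) = r**(3/2)
V = -sqrt(1142)/4 (V = -sqrt(118 + 32**2)/4 = -sqrt(118 + 1024)/4 = -sqrt(1142)/4 ≈ -8.4484)
V*((-2 + 3)/H(6)) = (-sqrt(1142)/4)*((-2 + 3)/(6**(3/2))) = (-sqrt(1142)/4)*(1/(6*sqrt(6))) = (-sqrt(1142)/4)*(1*(sqrt(6)/36)) = (-sqrt(1142)/4)*(sqrt(6)/36) = -sqrt(1713)/72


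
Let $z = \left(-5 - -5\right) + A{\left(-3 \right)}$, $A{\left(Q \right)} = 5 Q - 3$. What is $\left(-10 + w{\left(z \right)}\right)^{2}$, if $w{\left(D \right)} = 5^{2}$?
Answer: $225$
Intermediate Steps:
$A{\left(Q \right)} = -3 + 5 Q$
$z = -18$ ($z = \left(-5 - -5\right) + \left(-3 + 5 \left(-3\right)\right) = \left(-5 + 5\right) - 18 = 0 - 18 = -18$)
$w{\left(D \right)} = 25$
$\left(-10 + w{\left(z \right)}\right)^{2} = \left(-10 + 25\right)^{2} = 15^{2} = 225$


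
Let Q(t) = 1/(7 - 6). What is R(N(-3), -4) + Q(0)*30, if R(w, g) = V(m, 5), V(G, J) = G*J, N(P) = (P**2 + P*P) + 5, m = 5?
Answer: 55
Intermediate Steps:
N(P) = 5 + 2*P**2 (N(P) = (P**2 + P**2) + 5 = 2*P**2 + 5 = 5 + 2*P**2)
R(w, g) = 25 (R(w, g) = 5*5 = 25)
Q(t) = 1 (Q(t) = 1/1 = 1)
R(N(-3), -4) + Q(0)*30 = 25 + 1*30 = 25 + 30 = 55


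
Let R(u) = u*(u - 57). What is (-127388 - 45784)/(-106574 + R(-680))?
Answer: -86586/197293 ≈ -0.43887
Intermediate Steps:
R(u) = u*(-57 + u)
(-127388 - 45784)/(-106574 + R(-680)) = (-127388 - 45784)/(-106574 - 680*(-57 - 680)) = -173172/(-106574 - 680*(-737)) = -173172/(-106574 + 501160) = -173172/394586 = -173172*1/394586 = -86586/197293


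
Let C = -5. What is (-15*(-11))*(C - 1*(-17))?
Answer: 1980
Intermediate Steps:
(-15*(-11))*(C - 1*(-17)) = (-15*(-11))*(-5 - 1*(-17)) = 165*(-5 + 17) = 165*12 = 1980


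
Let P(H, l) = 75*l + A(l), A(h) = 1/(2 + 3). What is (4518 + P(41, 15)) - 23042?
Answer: -86994/5 ≈ -17399.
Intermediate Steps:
A(h) = 1/5
P(H, l) = 1/5 + 75*l (P(H, l) = 75*l + 1/5 = 1/5 + 75*l)
(4518 + P(41, 15)) - 23042 = (4518 + (1/5 + 75*15)) - 23042 = (4518 + (1/5 + 1125)) - 23042 = (4518 + 5626/5) - 23042 = 28216/5 - 23042 = -86994/5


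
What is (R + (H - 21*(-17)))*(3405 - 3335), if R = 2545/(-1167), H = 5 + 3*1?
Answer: 29638700/1167 ≈ 25397.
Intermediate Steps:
H = 8 (H = 5 + 3 = 8)
R = -2545/1167 (R = 2545*(-1/1167) = -2545/1167 ≈ -2.1808)
(R + (H - 21*(-17)))*(3405 - 3335) = (-2545/1167 + (8 - 21*(-17)))*(3405 - 3335) = (-2545/1167 + (8 + 357))*70 = (-2545/1167 + 365)*70 = (423410/1167)*70 = 29638700/1167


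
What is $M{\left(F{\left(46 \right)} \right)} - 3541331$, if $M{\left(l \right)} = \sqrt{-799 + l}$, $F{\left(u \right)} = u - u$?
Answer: $-3541331 + i \sqrt{799} \approx -3.5413 \cdot 10^{6} + 28.267 i$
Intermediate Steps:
$F{\left(u \right)} = 0$
$M{\left(F{\left(46 \right)} \right)} - 3541331 = \sqrt{-799 + 0} - 3541331 = \sqrt{-799} - 3541331 = i \sqrt{799} - 3541331 = -3541331 + i \sqrt{799}$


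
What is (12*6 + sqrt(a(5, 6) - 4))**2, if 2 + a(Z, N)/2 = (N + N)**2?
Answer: 5464 + 288*sqrt(70) ≈ 7873.6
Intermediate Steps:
a(Z, N) = -4 + 8*N**2 (a(Z, N) = -4 + 2*(N + N)**2 = -4 + 2*(2*N)**2 = -4 + 2*(4*N**2) = -4 + 8*N**2)
(12*6 + sqrt(a(5, 6) - 4))**2 = (12*6 + sqrt((-4 + 8*6**2) - 4))**2 = (72 + sqrt((-4 + 8*36) - 4))**2 = (72 + sqrt((-4 + 288) - 4))**2 = (72 + sqrt(284 - 4))**2 = (72 + sqrt(280))**2 = (72 + 2*sqrt(70))**2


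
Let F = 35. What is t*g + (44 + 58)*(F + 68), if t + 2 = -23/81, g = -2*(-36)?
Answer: 93074/9 ≈ 10342.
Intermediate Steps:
g = 72
t = -185/81 (t = -2 - 23/81 = -185/81 ≈ -2.2840)
t*g + (44 + 58)*(F + 68) = -185/81*72 + (44 + 58)*(35 + 68) = -1480/9 + 102*103 = -1480/9 + 10506 = 93074/9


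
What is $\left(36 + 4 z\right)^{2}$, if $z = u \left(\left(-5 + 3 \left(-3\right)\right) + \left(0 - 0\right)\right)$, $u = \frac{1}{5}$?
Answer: $\frac{15376}{25} \approx 615.04$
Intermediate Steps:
$u = \frac{1}{5} \approx 0.2$
$z = - \frac{14}{5}$ ($z = \frac{\left(-5 + 3 \left(-3\right)\right) + \left(0 - 0\right)}{5} = \frac{\left(-5 - 9\right) + \left(0 + 0\right)}{5} = \frac{-14 + 0}{5} = \frac{1}{5} \left(-14\right) = - \frac{14}{5} \approx -2.8$)
$\left(36 + 4 z\right)^{2} = \left(36 + 4 \left(- \frac{14}{5}\right)\right)^{2} = \left(36 - \frac{56}{5}\right)^{2} = \left(\frac{124}{5}\right)^{2} = \frac{15376}{25}$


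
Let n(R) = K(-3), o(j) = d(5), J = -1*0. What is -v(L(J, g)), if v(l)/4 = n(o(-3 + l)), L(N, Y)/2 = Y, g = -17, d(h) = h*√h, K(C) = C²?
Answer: -36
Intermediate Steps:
d(h) = h^(3/2)
J = 0
o(j) = 5*√5 (o(j) = 5^(3/2) = 5*√5)
L(N, Y) = 2*Y
n(R) = 9 (n(R) = (-3)² = 9)
v(l) = 36 (v(l) = 4*9 = 36)
-v(L(J, g)) = -1*36 = -36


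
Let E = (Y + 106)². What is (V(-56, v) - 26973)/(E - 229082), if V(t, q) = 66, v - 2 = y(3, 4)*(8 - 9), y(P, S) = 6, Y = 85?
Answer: 26907/192601 ≈ 0.13970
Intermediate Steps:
E = 36481 (E = (85 + 106)² = 191² = 36481)
v = -4 (v = 2 + 6*(8 - 9) = 2 + 6*(-1) = 2 - 6 = -4)
(V(-56, v) - 26973)/(E - 229082) = (66 - 26973)/(36481 - 229082) = -26907/(-192601) = -26907*(-1/192601) = 26907/192601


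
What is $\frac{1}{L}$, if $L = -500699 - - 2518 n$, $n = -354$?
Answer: $- \frac{1}{1392071} \approx -7.1835 \cdot 10^{-7}$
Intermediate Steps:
$L = -1392071$ ($L = -500699 - \left(-2518\right) \left(-354\right) = -500699 - 891372 = -1392071$)
$\frac{1}{L} = \frac{1}{-1392071} = - \frac{1}{1392071}$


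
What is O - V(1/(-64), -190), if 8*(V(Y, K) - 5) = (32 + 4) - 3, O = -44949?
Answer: -359665/8 ≈ -44958.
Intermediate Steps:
V(Y, K) = 73/8 (V(Y, K) = 5 + ((32 + 4) - 3)/8 = 5 + (36 - 3)/8 = 5 + (1/8)*33 = 5 + 33/8 = 73/8)
O - V(1/(-64), -190) = -44949 - 1*73/8 = -44949 - 73/8 = -359665/8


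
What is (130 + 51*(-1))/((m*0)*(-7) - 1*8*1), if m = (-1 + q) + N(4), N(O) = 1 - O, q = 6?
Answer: -79/8 ≈ -9.8750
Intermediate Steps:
m = 2 (m = (-1 + 6) + (1 - 1*4) = 5 + (1 - 4) = 5 - 3 = 2)
(130 + 51*(-1))/((m*0)*(-7) - 1*8*1) = (130 + 51*(-1))/((2*0)*(-7) - 1*8*1) = (130 - 51)/(0*(-7) - 8*1) = 79/(0 - 8) = 79/(-8) = 79*(-⅛) = -79/8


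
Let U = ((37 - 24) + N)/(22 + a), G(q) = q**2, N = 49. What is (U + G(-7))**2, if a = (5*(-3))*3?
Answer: 1134225/529 ≈ 2144.1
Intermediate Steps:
a = -45 (a = -15*3 = -45)
U = -62/23 (U = ((37 - 24) + 49)/(22 - 45) = (13 + 49)/(-23) = 62*(-1/23) = -62/23 ≈ -2.6957)
(U + G(-7))**2 = (-62/23 + (-7)**2)**2 = (-62/23 + 49)**2 = (1065/23)**2 = 1134225/529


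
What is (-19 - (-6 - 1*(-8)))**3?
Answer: -9261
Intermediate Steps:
(-19 - (-6 - 1*(-8)))**3 = (-19 - (-6 + 8))**3 = (-19 - 1*2)**3 = (-19 - 2)**3 = (-21)**3 = -9261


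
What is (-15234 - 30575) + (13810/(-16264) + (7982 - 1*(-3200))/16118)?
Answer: -3002139093875/65535788 ≈ -45809.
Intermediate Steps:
(-15234 - 30575) + (13810/(-16264) + (7982 - 1*(-3200))/16118) = -45809 + (13810*(-1/16264) + (7982 + 3200)*(1/16118)) = -45809 + (-6905/8132 + 11182*(1/16118)) = -45809 + (-6905/8132 + 5591/8059) = -45809 - 10181383/65535788 = -3002139093875/65535788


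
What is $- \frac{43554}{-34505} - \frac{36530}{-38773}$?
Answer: $\frac{2949186892}{1337862365} \approx 2.2044$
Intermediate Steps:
$- \frac{43554}{-34505} - \frac{36530}{-38773} = \left(-43554\right) \left(- \frac{1}{34505}\right) - - \frac{36530}{38773} = \frac{43554}{34505} + \frac{36530}{38773} = \frac{2949186892}{1337862365}$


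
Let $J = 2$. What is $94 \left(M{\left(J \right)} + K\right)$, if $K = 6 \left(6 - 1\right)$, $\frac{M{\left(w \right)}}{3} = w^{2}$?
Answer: $3948$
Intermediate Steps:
$M{\left(w \right)} = 3 w^{2}$
$K = 30$ ($K = 6 \cdot 5 = 30$)
$94 \left(M{\left(J \right)} + K\right) = 94 \left(3 \cdot 2^{2} + 30\right) = 94 \left(3 \cdot 4 + 30\right) = 94 \left(12 + 30\right) = 94 \cdot 42 = 3948$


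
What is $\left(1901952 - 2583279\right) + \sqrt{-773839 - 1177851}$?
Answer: $-681327 + i \sqrt{1951690} \approx -6.8133 \cdot 10^{5} + 1397.0 i$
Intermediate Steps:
$\left(1901952 - 2583279\right) + \sqrt{-773839 - 1177851} = -681327 + \sqrt{-773839 - 1177851} = -681327 + \sqrt{-1951690} = -681327 + i \sqrt{1951690}$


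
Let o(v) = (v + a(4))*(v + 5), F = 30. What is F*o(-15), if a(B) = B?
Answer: 3300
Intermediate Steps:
o(v) = (4 + v)*(5 + v) (o(v) = (v + 4)*(v + 5) = (4 + v)*(5 + v))
F*o(-15) = 30*(20 + (-15)² + 9*(-15)) = 30*(20 + 225 - 135) = 30*110 = 3300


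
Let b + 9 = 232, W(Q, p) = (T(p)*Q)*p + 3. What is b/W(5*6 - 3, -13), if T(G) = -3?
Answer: 223/1056 ≈ 0.21117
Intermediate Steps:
W(Q, p) = 3 - 3*Q*p (W(Q, p) = (-3*Q)*p + 3 = -3*Q*p + 3 = 3 - 3*Q*p)
b = 223 (b = -9 + 232 = 223)
b/W(5*6 - 3, -13) = 223/(3 - 3*(5*6 - 3)*(-13)) = 223/(3 - 3*(30 - 3)*(-13)) = 223/(3 - 3*27*(-13)) = 223/(3 + 1053) = 223/1056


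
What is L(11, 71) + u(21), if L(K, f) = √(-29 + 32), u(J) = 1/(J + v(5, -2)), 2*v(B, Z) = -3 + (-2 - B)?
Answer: 1/16 + √3 ≈ 1.7945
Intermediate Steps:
v(B, Z) = -5/2 - B/2 (v(B, Z) = (-3 + (-2 - B))/2 = (-5 - B)/2 = -5/2 - B/2)
u(J) = 1/(-5 + J) (u(J) = 1/(J + (-5/2 - ½*5)) = 1/(J + (-5/2 - 5/2)) = 1/(J - 5) = 1/(-5 + J))
L(K, f) = √3
L(11, 71) + u(21) = √3 + 1/(-5 + 21) = √3 + 1/16 = 1/16 + √3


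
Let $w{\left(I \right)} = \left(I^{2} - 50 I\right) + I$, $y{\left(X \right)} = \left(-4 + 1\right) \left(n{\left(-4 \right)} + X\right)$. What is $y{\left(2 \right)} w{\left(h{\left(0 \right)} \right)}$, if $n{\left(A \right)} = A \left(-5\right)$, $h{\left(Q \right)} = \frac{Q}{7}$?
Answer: $0$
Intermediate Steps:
$h{\left(Q \right)} = \frac{Q}{7}$ ($h{\left(Q \right)} = Q \frac{1}{7} = \frac{Q}{7}$)
$n{\left(A \right)} = - 5 A$
$y{\left(X \right)} = -60 - 3 X$ ($y{\left(X \right)} = \left(-4 + 1\right) \left(\left(-5\right) \left(-4\right) + X\right) = - 3 \left(20 + X\right) = -60 - 3 X$)
$w{\left(I \right)} = I^{2} - 49 I$
$y{\left(2 \right)} w{\left(h{\left(0 \right)} \right)} = \left(-60 - 6\right) \frac{1}{7} \cdot 0 \left(-49 + \frac{1}{7} \cdot 0\right) = \left(-60 - 6\right) 0 \left(-49 + 0\right) = - 66 \cdot 0 \left(-49\right) = \left(-66\right) 0 = 0$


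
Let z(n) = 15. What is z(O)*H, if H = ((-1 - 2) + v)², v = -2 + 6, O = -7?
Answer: 15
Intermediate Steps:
v = 4
H = 1 (H = ((-1 - 2) + 4)² = (-3 + 4)² = 1² = 1)
z(O)*H = 15*1 = 15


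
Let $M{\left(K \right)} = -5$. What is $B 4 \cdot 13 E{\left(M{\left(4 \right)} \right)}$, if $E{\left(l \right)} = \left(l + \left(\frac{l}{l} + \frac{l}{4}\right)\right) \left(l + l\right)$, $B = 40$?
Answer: $109200$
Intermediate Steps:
$E{\left(l \right)} = 2 l \left(1 + \frac{5 l}{4}\right)$ ($E{\left(l \right)} = \left(l + \left(1 + l \frac{1}{4}\right)\right) 2 l = \left(l + \left(1 + \frac{l}{4}\right)\right) 2 l = \left(1 + \frac{5 l}{4}\right) 2 l = 2 l \left(1 + \frac{5 l}{4}\right)$)
$B 4 \cdot 13 E{\left(M{\left(4 \right)} \right)} = 40 \cdot 4 \cdot 13 \cdot \frac{1}{2} \left(-5\right) \left(4 + 5 \left(-5\right)\right) = 40 \cdot 52 \cdot \frac{1}{2} \left(-5\right) \left(4 - 25\right) = 2080 \cdot \frac{1}{2} \left(-5\right) \left(-21\right) = 2080 \cdot \frac{105}{2} = 109200$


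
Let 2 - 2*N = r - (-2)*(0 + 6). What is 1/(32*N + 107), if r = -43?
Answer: 1/635 ≈ 0.0015748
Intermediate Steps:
N = 33/2 (N = 1 - (-43 - (-2)*(0 + 6))/2 = 1 - (-43 - (-2)*6)/2 = 1 - (-43 - 1*(-12))/2 = 1 - (-43 + 12)/2 = 1 - 1/2*(-31) = 1 + 31/2 = 33/2 ≈ 16.500)
1/(32*N + 107) = 1/(32*(33/2) + 107) = 1/(528 + 107) = 1/635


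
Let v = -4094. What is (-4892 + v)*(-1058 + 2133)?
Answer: -9659950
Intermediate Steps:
(-4892 + v)*(-1058 + 2133) = (-4892 - 4094)*(-1058 + 2133) = -8986*1075 = -9659950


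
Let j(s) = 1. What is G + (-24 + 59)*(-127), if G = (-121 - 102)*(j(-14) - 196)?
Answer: 39040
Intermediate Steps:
G = 43485 (G = (-121 - 102)*(1 - 196) = -223*(-195) = 43485)
G + (-24 + 59)*(-127) = 43485 + (-24 + 59)*(-127) = 43485 + 35*(-127) = 43485 - 4445 = 39040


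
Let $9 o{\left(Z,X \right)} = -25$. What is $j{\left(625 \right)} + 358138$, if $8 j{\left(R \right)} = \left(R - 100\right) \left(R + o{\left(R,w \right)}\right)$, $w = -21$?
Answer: $\frac{1196914}{3} \approx 3.9897 \cdot 10^{5}$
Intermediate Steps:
$o{\left(Z,X \right)} = - \frac{25}{9}$ ($o{\left(Z,X \right)} = \frac{1}{9} \left(-25\right) = - \frac{25}{9}$)
$j{\left(R \right)} = \frac{\left(-100 + R\right) \left(- \frac{25}{9} + R\right)}{8}$ ($j{\left(R \right)} = \frac{\left(R - 100\right) \left(R - \frac{25}{9}\right)}{8} = \frac{\left(-100 + R\right) \left(- \frac{25}{9} + R\right)}{8}$)
$j{\left(625 \right)} + 358138 = \left(\frac{625}{18} - \frac{578125}{72} + \frac{625^{2}}{8}\right) + 358138 = \left(\frac{625}{18} - \frac{578125}{72} + \frac{1}{8} \cdot 390625\right) + 358138 = \left(\frac{625}{18} - \frac{578125}{72} + \frac{390625}{8}\right) + 358138 = \frac{122500}{3} + 358138 = \frac{1196914}{3}$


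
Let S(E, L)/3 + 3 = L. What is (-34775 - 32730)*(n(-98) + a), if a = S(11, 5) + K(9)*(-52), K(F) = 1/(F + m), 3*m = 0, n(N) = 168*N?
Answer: 10002485870/9 ≈ 1.1114e+9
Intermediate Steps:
m = 0 (m = (⅓)*0 = 0)
S(E, L) = -9 + 3*L
K(F) = 1/F (K(F) = 1/(F + 0) = 1/F)
a = 2/9 (a = (-9 + 3*5) - 52/9 = (-9 + 15) + (⅑)*(-52) = 6 - 52/9 = 2/9 ≈ 0.22222)
(-34775 - 32730)*(n(-98) + a) = (-34775 - 32730)*(168*(-98) + 2/9) = -67505*(-16464 + 2/9) = -67505*(-148174/9) = 10002485870/9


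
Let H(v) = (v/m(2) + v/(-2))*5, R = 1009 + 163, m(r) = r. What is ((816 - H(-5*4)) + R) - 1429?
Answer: 559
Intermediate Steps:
R = 1172
H(v) = 0 (H(v) = (v/2 + v/(-2))*5 = (v*(1/2) + v*(-1/2))*5 = (v/2 - v/2)*5 = 0*5 = 0)
((816 - H(-5*4)) + R) - 1429 = ((816 - 1*0) + 1172) - 1429 = ((816 + 0) + 1172) - 1429 = (816 + 1172) - 1429 = 1988 - 1429 = 559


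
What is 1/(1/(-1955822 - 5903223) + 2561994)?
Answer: 7859045/20134826135729 ≈ 3.9032e-7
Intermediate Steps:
1/(1/(-1955822 - 5903223) + 2561994) = 1/(1/(-7859045) + 2561994) = 1/(-1/7859045 + 2561994) = 1/(20134826135729/7859045) = 7859045/20134826135729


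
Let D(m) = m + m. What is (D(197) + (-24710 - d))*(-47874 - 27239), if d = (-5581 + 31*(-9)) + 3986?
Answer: 1685685946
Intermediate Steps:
D(m) = 2*m
d = -1874 (d = (-5581 - 279) + 3986 = -5860 + 3986 = -1874)
(D(197) + (-24710 - d))*(-47874 - 27239) = (2*197 + (-24710 - 1*(-1874)))*(-47874 - 27239) = (394 + (-24710 + 1874))*(-75113) = (394 - 22836)*(-75113) = -22442*(-75113) = 1685685946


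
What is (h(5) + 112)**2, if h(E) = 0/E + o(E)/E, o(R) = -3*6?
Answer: 293764/25 ≈ 11751.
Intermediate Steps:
o(R) = -18
h(E) = -18/E (h(E) = 0/E - 18/E = 0 - 18/E = -18/E)
(h(5) + 112)**2 = (-18/5 + 112)**2 = (542/5)**2 = 293764/25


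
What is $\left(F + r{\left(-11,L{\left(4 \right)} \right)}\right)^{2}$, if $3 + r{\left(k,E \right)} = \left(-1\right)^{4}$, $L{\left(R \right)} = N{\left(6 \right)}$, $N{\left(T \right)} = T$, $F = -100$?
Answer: $10404$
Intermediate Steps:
$L{\left(R \right)} = 6$
$r{\left(k,E \right)} = -2$ ($r{\left(k,E \right)} = -3 + \left(-1\right)^{4} = -3 + 1 = -2$)
$\left(F + r{\left(-11,L{\left(4 \right)} \right)}\right)^{2} = \left(-100 - 2\right)^{2} = \left(-102\right)^{2} = 10404$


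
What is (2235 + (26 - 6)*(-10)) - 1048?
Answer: 987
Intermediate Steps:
(2235 + (26 - 6)*(-10)) - 1048 = (2235 + 20*(-10)) - 1048 = (2235 - 200) - 1048 = 2035 - 1048 = 987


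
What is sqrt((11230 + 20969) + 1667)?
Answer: sqrt(33866) ≈ 184.03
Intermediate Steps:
sqrt((11230 + 20969) + 1667) = sqrt(32199 + 1667) = sqrt(33866)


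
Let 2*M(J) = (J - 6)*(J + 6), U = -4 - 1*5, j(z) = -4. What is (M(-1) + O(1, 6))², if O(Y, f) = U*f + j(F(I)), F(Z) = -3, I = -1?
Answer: 22801/4 ≈ 5700.3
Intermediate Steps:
U = -9 (U = -4 - 5 = -9)
O(Y, f) = -4 - 9*f (O(Y, f) = -9*f - 4 = -4 - 9*f)
M(J) = (-6 + J)*(6 + J)/2 (M(J) = ((J - 6)*(J + 6))/2 = ((-6 + J)*(6 + J))/2 = (-6 + J)*(6 + J)/2)
(M(-1) + O(1, 6))² = ((-18 + (½)*(-1)²) + (-4 - 9*6))² = ((-18 + (½)*1) + (-4 - 54))² = ((-18 + ½) - 58)² = (-35/2 - 58)² = (-151/2)² = 22801/4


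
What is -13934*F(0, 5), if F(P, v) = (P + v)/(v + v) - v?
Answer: 62703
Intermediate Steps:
F(P, v) = -v + (P + v)/(2*v) (F(P, v) = (P + v)/((2*v)) - v = (P + v)*(1/(2*v)) - v = (P + v)/(2*v) - v = -v + (P + v)/(2*v))
-13934*F(0, 5) = -13934*(½ - 1*5 + (½)*0/5) = -13934*(½ - 5 + (½)*0*(⅕)) = -13934*(½ - 5 + 0) = -13934*(-9/2) = 62703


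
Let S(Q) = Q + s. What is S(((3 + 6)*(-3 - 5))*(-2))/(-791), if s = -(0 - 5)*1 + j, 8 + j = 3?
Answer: -144/791 ≈ -0.18205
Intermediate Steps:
j = -5 (j = -8 + 3 = -5)
s = 0 (s = -(0 - 5)*1 - 5 = -1*(-5)*1 - 5 = 5*1 - 5 = 5 - 5 = 0)
S(Q) = Q (S(Q) = Q + 0 = Q)
S(((3 + 6)*(-3 - 5))*(-2))/(-791) = (((3 + 6)*(-3 - 5))*(-2))/(-791) = ((9*(-8))*(-2))*(-1/791) = -72*(-2)*(-1/791) = 144*(-1/791) = -144/791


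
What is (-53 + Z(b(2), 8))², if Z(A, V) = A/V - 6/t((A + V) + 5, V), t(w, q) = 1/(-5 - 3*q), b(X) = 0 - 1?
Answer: 935089/64 ≈ 14611.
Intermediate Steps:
b(X) = -1
Z(A, V) = 30 + 18*V + A/V (Z(A, V) = A/V - (-30 - 18*V) = A/V - 6*(-5 - 3*V) = A/V + (30 + 18*V) = 30 + 18*V + A/V)
(-53 + Z(b(2), 8))² = (-53 + (30 + 18*8 - 1/8))² = (-53 + (30 + 144 - 1*⅛))² = (-53 + (30 + 144 - ⅛))² = (-53 + 1391/8)² = (967/8)² = 935089/64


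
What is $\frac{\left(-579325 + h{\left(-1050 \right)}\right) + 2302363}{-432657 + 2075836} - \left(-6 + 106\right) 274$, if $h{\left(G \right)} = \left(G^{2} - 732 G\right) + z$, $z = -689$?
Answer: $- \frac{45019511151}{1643179} \approx -27398.0$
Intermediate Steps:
$h{\left(G \right)} = -689 + G^{2} - 732 G$ ($h{\left(G \right)} = \left(G^{2} - 732 G\right) - 689 = -689 + G^{2} - 732 G$)
$\frac{\left(-579325 + h{\left(-1050 \right)}\right) + 2302363}{-432657 + 2075836} - \left(-6 + 106\right) 274 = \frac{\left(-579325 - \left(-767911 - 1102500\right)\right) + 2302363}{-432657 + 2075836} - \left(-6 + 106\right) 274 = \frac{\left(-579325 + \left(-689 + 1102500 + 768600\right)\right) + 2302363}{1643179} - 100 \cdot 274 = \left(\left(-579325 + 1870411\right) + 2302363\right) \frac{1}{1643179} - 27400 = \left(1291086 + 2302363\right) \frac{1}{1643179} - 27400 = 3593449 \cdot \frac{1}{1643179} - 27400 = \frac{3593449}{1643179} - 27400 = - \frac{45019511151}{1643179}$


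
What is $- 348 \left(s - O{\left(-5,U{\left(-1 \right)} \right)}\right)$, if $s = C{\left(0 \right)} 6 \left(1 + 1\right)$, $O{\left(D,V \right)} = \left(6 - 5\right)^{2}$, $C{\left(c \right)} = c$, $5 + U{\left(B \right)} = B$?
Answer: $348$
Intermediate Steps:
$U{\left(B \right)} = -5 + B$
$O{\left(D,V \right)} = 1$ ($O{\left(D,V \right)} = 1^{2} = 1$)
$s = 0$ ($s = 0 \cdot 6 \left(1 + 1\right) = 0 \cdot 2 = 0$)
$- 348 \left(s - O{\left(-5,U{\left(-1 \right)} \right)}\right) = - 348 \left(0 - 1\right) = \left(-348\right) \left(-1\right) = 348$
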